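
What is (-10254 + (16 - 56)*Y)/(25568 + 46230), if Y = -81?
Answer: -3507/35899 ≈ -0.097691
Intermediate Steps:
(-10254 + (16 - 56)*Y)/(25568 + 46230) = (-10254 + (16 - 56)*(-81))/(25568 + 46230) = (-10254 - 40*(-81))/71798 = (-10254 + 3240)*(1/71798) = -7014*1/71798 = -3507/35899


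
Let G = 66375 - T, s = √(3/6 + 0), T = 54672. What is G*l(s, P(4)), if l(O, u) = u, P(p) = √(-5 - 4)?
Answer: 35109*I ≈ 35109.0*I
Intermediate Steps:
P(p) = 3*I (P(p) = √(-9) = 3*I)
s = √2/2 (s = √(3*(⅙) + 0) = √(½ + 0) = √(½) = √2/2 ≈ 0.70711)
G = 11703 (G = 66375 - 1*54672 = 66375 - 54672 = 11703)
G*l(s, P(4)) = 11703*(3*I) = 35109*I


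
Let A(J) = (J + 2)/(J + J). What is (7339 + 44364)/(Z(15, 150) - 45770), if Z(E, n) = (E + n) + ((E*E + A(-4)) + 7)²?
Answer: 827248/133361 ≈ 6.2031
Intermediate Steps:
A(J) = (2 + J)/(2*J) (A(J) = (2 + J)/((2*J)) = (2 + J)*(1/(2*J)) = (2 + J)/(2*J))
Z(E, n) = E + n + (29/4 + E²)² (Z(E, n) = (E + n) + ((E*E + (½)*(2 - 4)/(-4)) + 7)² = (E + n) + ((E² + (½)*(-¼)*(-2)) + 7)² = (E + n) + ((E² + ¼) + 7)² = (E + n) + ((¼ + E²) + 7)² = (E + n) + (29/4 + E²)² = E + n + (29/4 + E²)²)
(7339 + 44364)/(Z(15, 150) - 45770) = (7339 + 44364)/((15 + 150 + (29 + 4*15²)²/16) - 45770) = 51703/((15 + 150 + (29 + 4*225)²/16) - 45770) = 51703/((15 + 150 + (29 + 900)²/16) - 45770) = 51703/((15 + 150 + (1/16)*929²) - 45770) = 51703/((15 + 150 + (1/16)*863041) - 45770) = 51703/((15 + 150 + 863041/16) - 45770) = 51703/(865681/16 - 45770) = 51703/(133361/16) = 51703*(16/133361) = 827248/133361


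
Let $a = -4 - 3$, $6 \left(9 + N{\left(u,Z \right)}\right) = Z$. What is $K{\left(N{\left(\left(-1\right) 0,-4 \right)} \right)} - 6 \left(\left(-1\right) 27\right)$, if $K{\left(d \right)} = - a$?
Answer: $169$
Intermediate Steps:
$N{\left(u,Z \right)} = -9 + \frac{Z}{6}$
$a = -7$
$K{\left(d \right)} = 7$ ($K{\left(d \right)} = \left(-1\right) \left(-7\right) = 7$)
$K{\left(N{\left(\left(-1\right) 0,-4 \right)} \right)} - 6 \left(\left(-1\right) 27\right) = 7 - 6 \left(\left(-1\right) 27\right) = 7 - -162 = 7 + 162 = 169$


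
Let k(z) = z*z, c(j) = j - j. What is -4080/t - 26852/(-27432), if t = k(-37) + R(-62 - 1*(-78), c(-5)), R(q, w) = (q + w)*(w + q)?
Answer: -3414403/2228850 ≈ -1.5319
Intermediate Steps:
c(j) = 0
k(z) = z²
R(q, w) = (q + w)² (R(q, w) = (q + w)*(q + w) = (q + w)²)
t = 1625 (t = (-37)² + ((-62 - 1*(-78)) + 0)² = 1369 + ((-62 + 78) + 0)² = 1369 + (16 + 0)² = 1369 + 16² = 1369 + 256 = 1625)
-4080/t - 26852/(-27432) = -4080/1625 - 26852/(-27432) = -4080*1/1625 - 26852*(-1/27432) = -816/325 + 6713/6858 = -3414403/2228850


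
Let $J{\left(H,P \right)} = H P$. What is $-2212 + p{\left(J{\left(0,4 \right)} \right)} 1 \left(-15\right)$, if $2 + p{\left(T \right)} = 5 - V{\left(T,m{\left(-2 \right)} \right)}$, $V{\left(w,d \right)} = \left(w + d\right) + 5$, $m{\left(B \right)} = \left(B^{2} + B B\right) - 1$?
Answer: $-2077$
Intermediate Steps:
$m{\left(B \right)} = -1 + 2 B^{2}$ ($m{\left(B \right)} = \left(B^{2} + B^{2}\right) - 1 = 2 B^{2} - 1 = -1 + 2 B^{2}$)
$V{\left(w,d \right)} = 5 + d + w$ ($V{\left(w,d \right)} = \left(d + w\right) + 5 = 5 + d + w$)
$p{\left(T \right)} = -9 - T$ ($p{\left(T \right)} = -2 - \left(-1 + 8 + T\right) = -2 - \left(7 + T\right) = -9 - T$)
$-2212 + p{\left(J{\left(0,4 \right)} \right)} 1 \left(-15\right) = -2212 + \left(-9 - 0 \cdot 4\right) 1 \left(-15\right) = -2212 + \left(-9 - 0\right) 1 \left(-15\right) = -2212 + \left(-9 + 0\right) 1 \left(-15\right) = -2212 + \left(-9\right) 1 \left(-15\right) = -2212 - -135 = -2212 + 135 = -2077$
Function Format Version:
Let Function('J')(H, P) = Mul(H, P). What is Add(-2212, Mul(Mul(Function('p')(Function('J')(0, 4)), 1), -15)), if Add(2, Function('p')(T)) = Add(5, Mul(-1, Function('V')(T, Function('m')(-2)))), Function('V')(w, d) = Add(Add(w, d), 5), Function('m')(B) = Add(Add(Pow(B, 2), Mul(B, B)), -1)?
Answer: -2077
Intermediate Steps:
Function('m')(B) = Add(-1, Mul(2, Pow(B, 2))) (Function('m')(B) = Add(Add(Pow(B, 2), Pow(B, 2)), -1) = Add(Mul(2, Pow(B, 2)), -1) = Add(-1, Mul(2, Pow(B, 2))))
Function('V')(w, d) = Add(5, d, w) (Function('V')(w, d) = Add(Add(d, w), 5) = Add(5, d, w))
Function('p')(T) = Add(-9, Mul(-1, T)) (Function('p')(T) = Add(-2, Add(5, Mul(-1, Add(5, Add(-1, Mul(2, Pow(-2, 2))), T)))) = Add(-2, Add(5, Mul(-1, Add(5, Add(-1, Mul(2, 4)), T)))) = Add(-2, Add(5, Mul(-1, Add(5, Add(-1, 8), T)))) = Add(-2, Add(5, Mul(-1, Add(5, 7, T)))) = Add(-2, Add(5, Mul(-1, Add(12, T)))) = Add(-2, Add(5, Add(-12, Mul(-1, T)))) = Add(-2, Add(-7, Mul(-1, T))) = Add(-9, Mul(-1, T)))
Add(-2212, Mul(Mul(Function('p')(Function('J')(0, 4)), 1), -15)) = Add(-2212, Mul(Mul(Add(-9, Mul(-1, Mul(0, 4))), 1), -15)) = Add(-2212, Mul(Mul(Add(-9, Mul(-1, 0)), 1), -15)) = Add(-2212, Mul(Mul(Add(-9, 0), 1), -15)) = Add(-2212, Mul(Mul(-9, 1), -15)) = Add(-2212, Mul(-9, -15)) = Add(-2212, 135) = -2077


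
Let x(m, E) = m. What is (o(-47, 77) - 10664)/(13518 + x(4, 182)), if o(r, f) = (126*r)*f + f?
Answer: -466581/13522 ≈ -34.505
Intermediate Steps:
o(r, f) = f + 126*f*r (o(r, f) = 126*f*r + f = f + 126*f*r)
(o(-47, 77) - 10664)/(13518 + x(4, 182)) = (77*(1 + 126*(-47)) - 10664)/(13518 + 4) = (77*(1 - 5922) - 10664)/13522 = (77*(-5921) - 10664)*(1/13522) = (-455917 - 10664)*(1/13522) = -466581*1/13522 = -466581/13522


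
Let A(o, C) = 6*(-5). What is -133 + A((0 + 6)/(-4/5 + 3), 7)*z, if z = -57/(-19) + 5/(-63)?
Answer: -4633/21 ≈ -220.62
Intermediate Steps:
z = 184/63 (z = -57*(-1/19) + 5*(-1/63) = 3 - 5/63 = 184/63 ≈ 2.9206)
A(o, C) = -30
-133 + A((0 + 6)/(-4/5 + 3), 7)*z = -133 - 30*184/63 = -133 - 1840/21 = -4633/21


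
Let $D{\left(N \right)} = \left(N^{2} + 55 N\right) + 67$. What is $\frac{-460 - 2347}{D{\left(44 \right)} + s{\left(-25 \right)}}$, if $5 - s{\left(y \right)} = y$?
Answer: $- \frac{2807}{4453} \approx -0.63036$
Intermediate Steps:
$s{\left(y \right)} = 5 - y$
$D{\left(N \right)} = 67 + N^{2} + 55 N$
$\frac{-460 - 2347}{D{\left(44 \right)} + s{\left(-25 \right)}} = \frac{-460 - 2347}{\left(67 + 44^{2} + 55 \cdot 44\right) + \left(5 - -25\right)} = - \frac{2807}{\left(67 + 1936 + 2420\right) + \left(5 + 25\right)} = - \frac{2807}{4423 + 30} = - \frac{2807}{4453}$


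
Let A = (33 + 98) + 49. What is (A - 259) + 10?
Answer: -69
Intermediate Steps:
A = 180 (A = 131 + 49 = 180)
(A - 259) + 10 = (180 - 259) + 10 = -79 + 10 = -69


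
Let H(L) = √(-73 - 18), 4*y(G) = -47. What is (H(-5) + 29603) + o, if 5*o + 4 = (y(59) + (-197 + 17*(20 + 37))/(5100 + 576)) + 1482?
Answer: 848456347/28380 + I*√91 ≈ 29896.0 + 9.5394*I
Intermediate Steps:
y(G) = -47/4 (y(G) = (¼)*(-47) = -47/4)
H(L) = I*√91 (H(L) = √(-91) = I*√91)
o = 8323207/28380 (o = -⅘ + ((-47/4 + (-197 + 17*(20 + 37))/(5100 + 576)) + 1482)/5 = -⅘ + ((-47/4 + (-197 + 17*57)/5676) + 1482)/5 = -⅘ + ((-47/4 + (-197 + 969)*(1/5676)) + 1482)/5 = -⅘ + ((-47/4 + 772*(1/5676)) + 1482)/5 = -⅘ + ((-47/4 + 193/1419) + 1482)/5 = -⅘ + (-65921/5676 + 1482)/5 = -⅘ + (⅕)*(8345911/5676) = -⅘ + 8345911/28380 = 8323207/28380 ≈ 293.28)
(H(-5) + 29603) + o = (I*√91 + 29603) + 8323207/28380 = (29603 + I*√91) + 8323207/28380 = 848456347/28380 + I*√91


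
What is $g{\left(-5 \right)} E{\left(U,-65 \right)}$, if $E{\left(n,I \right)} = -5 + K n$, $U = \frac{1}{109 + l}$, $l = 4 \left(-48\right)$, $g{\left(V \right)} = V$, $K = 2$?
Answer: $\frac{2085}{83} \approx 25.12$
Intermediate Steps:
$l = -192$
$U = - \frac{1}{83}$ ($U = \frac{1}{109 - 192} = \frac{1}{-83} = - \frac{1}{83} \approx -0.012048$)
$E{\left(n,I \right)} = -5 + 2 n$
$g{\left(-5 \right)} E{\left(U,-65 \right)} = - 5 \left(-5 + 2 \left(- \frac{1}{83}\right)\right) = - 5 \left(-5 - \frac{2}{83}\right) = \left(-5\right) \left(- \frac{417}{83}\right) = \frac{2085}{83}$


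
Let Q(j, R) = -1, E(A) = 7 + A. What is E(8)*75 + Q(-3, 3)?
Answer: 1124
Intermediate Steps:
E(8)*75 + Q(-3, 3) = (7 + 8)*75 - 1 = 15*75 - 1 = 1125 - 1 = 1124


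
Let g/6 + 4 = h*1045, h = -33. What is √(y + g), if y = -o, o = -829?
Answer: I*√206105 ≈ 453.99*I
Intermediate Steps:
g = -206934 (g = -24 + 6*(-33*1045) = -24 + 6*(-34485) = -24 - 206910 = -206934)
y = 829 (y = -1*(-829) = 829)
√(y + g) = √(829 - 206934) = √(-206105) = I*√206105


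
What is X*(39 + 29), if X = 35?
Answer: 2380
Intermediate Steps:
X*(39 + 29) = 35*(39 + 29) = 35*68 = 2380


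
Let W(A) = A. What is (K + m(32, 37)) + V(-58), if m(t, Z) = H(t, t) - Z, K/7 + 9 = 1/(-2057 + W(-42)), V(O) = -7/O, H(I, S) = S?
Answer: -8264169/121742 ≈ -67.883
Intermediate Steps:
K = -132244/2099 (K = -63 + 7/(-2057 - 42) = -63 + 7/(-2099) = -63 + 7*(-1/2099) = -63 - 7/2099 = -132244/2099 ≈ -63.003)
m(t, Z) = t - Z
(K + m(32, 37)) + V(-58) = (-132244/2099 + (32 - 1*37)) - 7/(-58) = (-132244/2099 + (32 - 37)) - 7*(-1/58) = (-132244/2099 - 5) + 7/58 = -142739/2099 + 7/58 = -8264169/121742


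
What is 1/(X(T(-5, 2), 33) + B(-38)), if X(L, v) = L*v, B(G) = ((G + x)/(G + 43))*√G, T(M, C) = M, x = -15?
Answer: -4125/787367 + 265*I*√38/787367 ≈ -0.005239 + 0.0020747*I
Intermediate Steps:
B(G) = √G*(-15 + G)/(43 + G) (B(G) = ((G - 15)/(G + 43))*√G = ((-15 + G)/(43 + G))*√G = √G*(-15 + G)/(43 + G))
1/(X(T(-5, 2), 33) + B(-38)) = 1/(-5*33 + √(-38)*(-15 - 38)/(43 - 38)) = 1/(-165 + (I*√38)*(-53)/5) = 1/(-165 + (I*√38)*(⅕)*(-53)) = 1/(-165 - 53*I*√38/5)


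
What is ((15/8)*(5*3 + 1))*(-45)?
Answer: -1350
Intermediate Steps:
((15/8)*(5*3 + 1))*(-45) = ((15*(⅛))*(15 + 1))*(-45) = ((15/8)*16)*(-45) = 30*(-45) = -1350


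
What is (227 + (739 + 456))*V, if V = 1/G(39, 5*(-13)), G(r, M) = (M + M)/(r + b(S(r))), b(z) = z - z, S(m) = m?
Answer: -2133/5 ≈ -426.60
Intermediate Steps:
b(z) = 0
G(r, M) = 2*M/r (G(r, M) = (M + M)/(r + 0) = (2*M)/r = 2*M/r)
V = -3/10 (V = 1/(2*(5*(-13))/39) = 1/(2*(-65)*(1/39)) = 1/(-10/3) = -3/10 ≈ -0.30000)
(227 + (739 + 456))*V = (227 + (739 + 456))*(-3/10) = (227 + 1195)*(-3/10) = 1422*(-3/10) = -2133/5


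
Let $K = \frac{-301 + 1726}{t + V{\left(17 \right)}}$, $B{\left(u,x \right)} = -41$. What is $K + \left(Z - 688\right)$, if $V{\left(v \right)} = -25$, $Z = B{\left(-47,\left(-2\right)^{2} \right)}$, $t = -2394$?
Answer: $- \frac{1764876}{2419} \approx -729.59$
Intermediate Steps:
$Z = -41$
$K = - \frac{1425}{2419}$ ($K = \frac{-301 + 1726}{-2394 - 25} = \frac{1425}{-2419} = 1425 \left(- \frac{1}{2419}\right) = - \frac{1425}{2419} \approx -0.58909$)
$K + \left(Z - 688\right) = - \frac{1425}{2419} - 729 = - \frac{1764876}{2419}$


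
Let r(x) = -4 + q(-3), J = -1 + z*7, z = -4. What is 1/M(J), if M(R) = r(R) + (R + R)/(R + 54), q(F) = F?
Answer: -25/233 ≈ -0.10730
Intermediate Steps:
J = -29 (J = -1 - 4*7 = -1 - 28 = -29)
r(x) = -7 (r(x) = -4 - 3 = -7)
M(R) = -7 + 2*R/(54 + R) (M(R) = -7 + (R + R)/(R + 54) = -7 + (2*R)/(54 + R) = -7 + 2*R/(54 + R))
1/M(J) = 1/((-378 - 5*(-29))/(54 - 29)) = 1/((-378 + 145)/25) = 1/((1/25)*(-233)) = 1/(-233/25) = -25/233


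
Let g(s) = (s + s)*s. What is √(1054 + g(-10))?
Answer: √1254 ≈ 35.412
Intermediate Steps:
g(s) = 2*s² (g(s) = (2*s)*s = 2*s²)
√(1054 + g(-10)) = √(1054 + 2*(-10)²) = √(1054 + 2*100) = √(1054 + 200) = √1254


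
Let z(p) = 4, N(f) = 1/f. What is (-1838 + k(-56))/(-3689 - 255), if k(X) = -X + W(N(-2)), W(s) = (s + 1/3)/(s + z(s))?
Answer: 37423/82824 ≈ 0.45184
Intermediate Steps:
W(s) = (1/3 + s)/(4 + s) (W(s) = (s + 1/3)/(s + 4) = (s + 1/3)/(4 + s) = (1/3 + s)/(4 + s))
k(X) = -1/21 - X (k(X) = -X + (1/3 + 1/(-2))/(4 + 1/(-2)) = -X + (1/3 - 1/2)/(4 - 1/2) = -X - 1/6/(7/2) = -X + (2/7)*(-1/6) = -X - 1/21 = -1/21 - X)
(-1838 + k(-56))/(-3689 - 255) = (-1838 + (-1/21 - 1*(-56)))/(-3689 - 255) = (-1838 + (-1/21 + 56))/(-3944) = (-1838 + 1175/21)*(-1/3944) = -37423/21*(-1/3944) = 37423/82824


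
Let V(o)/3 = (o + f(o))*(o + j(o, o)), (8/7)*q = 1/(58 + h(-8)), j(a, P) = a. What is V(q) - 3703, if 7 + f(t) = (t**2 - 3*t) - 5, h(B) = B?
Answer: -118536436571/32000000 ≈ -3704.3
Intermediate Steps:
f(t) = -12 + t**2 - 3*t (f(t) = -7 + ((t**2 - 3*t) - 5) = -7 + (-5 + t**2 - 3*t) = -12 + t**2 - 3*t)
q = 7/400 (q = 7/(8*(58 - 8)) = (7/8)/50 = (7/8)*(1/50) = 7/400 ≈ 0.017500)
V(o) = 6*o*(-12 + o**2 - 2*o) (V(o) = 3*((o + (-12 + o**2 - 3*o))*(o + o)) = 3*((-12 + o**2 - 2*o)*(2*o)) = 3*(2*o*(-12 + o**2 - 2*o)) = 6*o*(-12 + o**2 - 2*o))
V(q) - 3703 = 6*(7/400)*(-12 + (7/400)**2 - 2*7/400) - 3703 = 6*(7/400)*(-12 + 49/160000 - 7/200) - 3703 = 6*(7/400)*(-1925551/160000) - 3703 = -40436571/32000000 - 3703 = -118536436571/32000000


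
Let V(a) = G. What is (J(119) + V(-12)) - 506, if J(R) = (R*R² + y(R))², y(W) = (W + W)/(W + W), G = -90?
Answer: 2839764225004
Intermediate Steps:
V(a) = -90
y(W) = 1 (y(W) = (2*W)/((2*W)) = (2*W)*(1/(2*W)) = 1)
J(R) = (1 + R³)² (J(R) = (R*R² + 1)² = (R³ + 1)² = (1 + R³)²)
(J(119) + V(-12)) - 506 = ((1 + 119³)² - 90) - 506 = ((1 + 1685159)² - 90) - 506 = (1685160² - 90) - 506 = (2839764225600 - 90) - 506 = 2839764225510 - 506 = 2839764225004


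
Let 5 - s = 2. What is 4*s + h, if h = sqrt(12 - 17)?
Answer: 12 + I*sqrt(5) ≈ 12.0 + 2.2361*I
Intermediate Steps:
s = 3 (s = 5 - 1*2 = 5 - 2 = 3)
h = I*sqrt(5) (h = sqrt(-5) = I*sqrt(5) ≈ 2.2361*I)
4*s + h = 4*3 + I*sqrt(5) = 12 + I*sqrt(5)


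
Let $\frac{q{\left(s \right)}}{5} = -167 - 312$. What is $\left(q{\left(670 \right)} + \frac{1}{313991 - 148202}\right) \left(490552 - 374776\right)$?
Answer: $- \frac{5107839709056}{18421} \approx -2.7728 \cdot 10^{8}$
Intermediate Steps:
$q{\left(s \right)} = -2395$ ($q{\left(s \right)} = 5 \left(-167 - 312\right) = 5 \left(-479\right) = -2395$)
$\left(q{\left(670 \right)} + \frac{1}{313991 - 148202}\right) \left(490552 - 374776\right) = \left(-2395 + \frac{1}{313991 - 148202}\right) \left(490552 - 374776\right) = \left(-2395 + \frac{1}{165789}\right) 115776 = \left(- \frac{397064654}{165789}\right) 115776 = - \frac{5107839709056}{18421}$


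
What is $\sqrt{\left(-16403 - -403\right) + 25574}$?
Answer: $\sqrt{9574} \approx 97.847$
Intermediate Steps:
$\sqrt{\left(-16403 - -403\right) + 25574} = \sqrt{\left(-16403 + 403\right) + 25574} = \sqrt{-16000 + 25574} = \sqrt{9574}$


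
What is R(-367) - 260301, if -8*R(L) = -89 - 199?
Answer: -260265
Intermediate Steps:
R(L) = 36 (R(L) = -(-89 - 199)/8 = -⅛*(-288) = 36)
R(-367) - 260301 = 36 - 260301 = -260265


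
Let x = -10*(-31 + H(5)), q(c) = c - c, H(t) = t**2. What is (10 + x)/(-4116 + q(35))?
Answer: -5/294 ≈ -0.017007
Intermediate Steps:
q(c) = 0
x = 60 (x = -10*(-31 + 5**2) = -10*(-31 + 25) = -10*(-6) = 60)
(10 + x)/(-4116 + q(35)) = (10 + 60)/(-4116 + 0) = 70/(-4116) = 70*(-1/4116) = -5/294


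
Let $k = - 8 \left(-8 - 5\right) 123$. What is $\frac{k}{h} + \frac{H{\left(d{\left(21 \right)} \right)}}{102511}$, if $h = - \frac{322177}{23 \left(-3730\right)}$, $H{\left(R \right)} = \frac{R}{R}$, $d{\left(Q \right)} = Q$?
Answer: $\frac{112498204204657}{33026686447} \approx 3406.3$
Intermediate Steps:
$H{\left(R \right)} = 1$
$h = \frac{322177}{85790}$ ($h = - \frac{322177}{-85790} = \left(-322177\right) \left(- \frac{1}{85790}\right) = \frac{322177}{85790} \approx 3.7554$)
$k = 12792$ ($k = \left(-8\right) \left(-13\right) 123 = 104 \cdot 123 = 12792$)
$\frac{k}{h} + \frac{H{\left(d{\left(21 \right)} \right)}}{102511} = \frac{12792}{\frac{322177}{85790}} + 1 \cdot \frac{1}{102511} = 12792 \cdot \frac{85790}{322177} + 1 \cdot \frac{1}{102511} = \frac{1097425680}{322177} + \frac{1}{102511} = \frac{112498204204657}{33026686447}$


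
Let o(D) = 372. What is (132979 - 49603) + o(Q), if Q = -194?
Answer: 83748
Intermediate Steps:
(132979 - 49603) + o(Q) = (132979 - 49603) + 372 = 83376 + 372 = 83748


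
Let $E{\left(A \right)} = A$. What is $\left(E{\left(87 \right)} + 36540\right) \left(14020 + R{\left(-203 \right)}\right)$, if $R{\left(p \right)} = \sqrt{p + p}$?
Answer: $513510540 + 36627 i \sqrt{406} \approx 5.1351 \cdot 10^{8} + 7.3801 \cdot 10^{5} i$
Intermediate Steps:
$R{\left(p \right)} = \sqrt{2} \sqrt{p}$ ($R{\left(p \right)} = \sqrt{2 p} = \sqrt{2} \sqrt{p}$)
$\left(E{\left(87 \right)} + 36540\right) \left(14020 + R{\left(-203 \right)}\right) = \left(87 + 36540\right) \left(14020 + \sqrt{2} \sqrt{-203}\right) = 36627 \left(14020 + \sqrt{2} i \sqrt{203}\right) = 36627 \left(14020 + i \sqrt{406}\right) = 513510540 + 36627 i \sqrt{406}$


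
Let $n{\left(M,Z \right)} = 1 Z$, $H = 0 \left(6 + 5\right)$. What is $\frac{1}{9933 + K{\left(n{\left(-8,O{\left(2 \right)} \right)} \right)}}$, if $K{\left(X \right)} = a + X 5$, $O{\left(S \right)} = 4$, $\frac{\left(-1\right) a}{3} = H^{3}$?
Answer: $\frac{1}{9953} \approx 0.00010047$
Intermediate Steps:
$H = 0$ ($H = 0 \cdot 11 = 0$)
$a = 0$ ($a = - 3 \cdot 0^{3} = \left(-3\right) 0 = 0$)
$n{\left(M,Z \right)} = Z$
$K{\left(X \right)} = 5 X$ ($K{\left(X \right)} = 0 + X 5 = 0 + 5 X = 5 X$)
$\frac{1}{9933 + K{\left(n{\left(-8,O{\left(2 \right)} \right)} \right)}} = \frac{1}{9933 + 5 \cdot 4} = \frac{1}{9933 + 20} = \frac{1}{9953}$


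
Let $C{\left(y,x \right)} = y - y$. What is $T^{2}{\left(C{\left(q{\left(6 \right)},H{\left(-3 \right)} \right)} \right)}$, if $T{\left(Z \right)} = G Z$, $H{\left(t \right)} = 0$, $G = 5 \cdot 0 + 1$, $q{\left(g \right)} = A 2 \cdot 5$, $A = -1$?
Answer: $0$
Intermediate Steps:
$q{\left(g \right)} = -10$ ($q{\left(g \right)} = \left(-1\right) 2 \cdot 5 = \left(-2\right) 5 = -10$)
$G = 1$ ($G = 0 + 1 = 1$)
$C{\left(y,x \right)} = 0$
$T{\left(Z \right)} = Z$ ($T{\left(Z \right)} = 1 Z = Z$)
$T^{2}{\left(C{\left(q{\left(6 \right)},H{\left(-3 \right)} \right)} \right)} = 0^{2} = 0$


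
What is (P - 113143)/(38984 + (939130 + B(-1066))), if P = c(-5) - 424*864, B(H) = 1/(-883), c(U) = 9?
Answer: -423372010/863674661 ≈ -0.49020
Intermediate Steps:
B(H) = -1/883
P = -366327 (P = 9 - 424*864 = 9 - 366336 = -366327)
(P - 113143)/(38984 + (939130 + B(-1066))) = (-366327 - 113143)/(38984 + (939130 - 1/883)) = -479470/(38984 + 829251789/883) = -479470/863674661/883 = -479470*883/863674661 = -423372010/863674661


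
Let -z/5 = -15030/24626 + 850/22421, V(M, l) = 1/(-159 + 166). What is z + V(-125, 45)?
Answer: 118511052/39438539 ≈ 3.0050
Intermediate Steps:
V(M, l) = ⅐ (V(M, l) = 1/7 = ⅐)
z = 112876975/39438539 (z = -5*(-15030/24626 + 850/22421) = -5*(-15030*1/24626 + 850*(1/22421)) = -5*(-7515/12313 + 850/22421) = -5*(-22575395/39438539) = 112876975/39438539 ≈ 2.8621)
z + V(-125, 45) = 112876975/39438539 + ⅐ = 118511052/39438539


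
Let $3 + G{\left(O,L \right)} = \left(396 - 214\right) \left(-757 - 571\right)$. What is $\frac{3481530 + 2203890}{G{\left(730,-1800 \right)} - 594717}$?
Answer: $- \frac{1421355}{209104} \approx -6.7974$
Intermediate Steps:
$G{\left(O,L \right)} = -241699$ ($G{\left(O,L \right)} = -3 + \left(396 - 214\right) \left(-757 - 571\right) = -3 + 182 \left(-1328\right) = -3 - 241696 = -241699$)
$\frac{3481530 + 2203890}{G{\left(730,-1800 \right)} - 594717} = \frac{3481530 + 2203890}{-241699 - 594717} = \frac{5685420}{-836416} = 5685420 \left(- \frac{1}{836416}\right) = - \frac{1421355}{209104}$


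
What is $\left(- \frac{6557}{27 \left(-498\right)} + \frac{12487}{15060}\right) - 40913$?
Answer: $- \frac{16635508621}{406620} \approx -40912.0$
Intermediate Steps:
$\left(- \frac{6557}{27 \left(-498\right)} + \frac{12487}{15060}\right) - 40913 = \left(- \frac{6557}{-13446} + 12487 \cdot \frac{1}{15060}\right) - 40913 = \left(\left(-6557\right) \left(- \frac{1}{13446}\right) + \frac{12487}{15060}\right) - 40913 = \left(\frac{79}{162} + \frac{12487}{15060}\right) - 40913 = \frac{535439}{406620} - 40913 = - \frac{16635508621}{406620}$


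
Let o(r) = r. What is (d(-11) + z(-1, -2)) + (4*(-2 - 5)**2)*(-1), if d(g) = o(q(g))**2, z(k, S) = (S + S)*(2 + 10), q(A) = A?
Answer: -123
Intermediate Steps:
z(k, S) = 24*S (z(k, S) = (2*S)*12 = 24*S)
d(g) = g**2
(d(-11) + z(-1, -2)) + (4*(-2 - 5)**2)*(-1) = ((-11)**2 + 24*(-2)) + (4*(-2 - 5)**2)*(-1) = (121 - 48) + (4*(-7)**2)*(-1) = 73 + (4*49)*(-1) = 73 + 196*(-1) = 73 - 196 = -123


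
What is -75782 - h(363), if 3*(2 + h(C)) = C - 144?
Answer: -75853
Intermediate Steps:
h(C) = -50 + C/3 (h(C) = -2 + (C - 144)/3 = -2 + (-144 + C)/3 = -2 + (-48 + C/3) = -50 + C/3)
-75782 - h(363) = -75782 - (-50 + (⅓)*363) = -75782 - (-50 + 121) = -75782 - 1*71 = -75782 - 71 = -75853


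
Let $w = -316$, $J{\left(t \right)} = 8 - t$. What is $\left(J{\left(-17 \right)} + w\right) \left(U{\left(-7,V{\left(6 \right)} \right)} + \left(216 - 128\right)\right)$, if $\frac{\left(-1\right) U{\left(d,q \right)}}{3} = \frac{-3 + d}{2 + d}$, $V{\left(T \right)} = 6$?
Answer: $-23862$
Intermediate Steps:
$U{\left(d,q \right)} = - \frac{3 \left(-3 + d\right)}{2 + d}$ ($U{\left(d,q \right)} = - 3 \frac{-3 + d}{2 + d} = - \frac{3 \left(-3 + d\right)}{2 + d}$)
$\left(J{\left(-17 \right)} + w\right) \left(U{\left(-7,V{\left(6 \right)} \right)} + \left(216 - 128\right)\right) = \left(\left(8 - -17\right) - 316\right) \left(\frac{3 \left(3 - -7\right)}{2 - 7} + \left(216 - 128\right)\right) = \left(\left(8 + 17\right) - 316\right) \left(\frac{3 \left(3 + 7\right)}{-5} + \left(216 - 128\right)\right) = \left(25 - 316\right) \left(3 \left(- \frac{1}{5}\right) 10 + 88\right) = - 291 \left(-6 + 88\right) = \left(-291\right) 82 = -23862$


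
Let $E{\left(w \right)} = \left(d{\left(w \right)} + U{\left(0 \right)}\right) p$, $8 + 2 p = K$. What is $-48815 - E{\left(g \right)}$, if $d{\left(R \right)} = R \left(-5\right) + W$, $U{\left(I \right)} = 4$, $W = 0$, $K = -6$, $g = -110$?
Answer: $-44937$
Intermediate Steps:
$d{\left(R \right)} = - 5 R$ ($d{\left(R \right)} = R \left(-5\right) + 0 = - 5 R + 0 = - 5 R$)
$p = -7$ ($p = -4 + \frac{1}{2} \left(-6\right) = -4 - 3 = -7$)
$E{\left(w \right)} = -28 + 35 w$ ($E{\left(w \right)} = \left(- 5 w + 4\right) \left(-7\right) = \left(4 - 5 w\right) \left(-7\right) = -28 + 35 w$)
$-48815 - E{\left(g \right)} = -48815 - \left(-28 + 35 \left(-110\right)\right) = -48815 - \left(-28 - 3850\right) = -48815 - -3878 = -48815 + 3878 = -44937$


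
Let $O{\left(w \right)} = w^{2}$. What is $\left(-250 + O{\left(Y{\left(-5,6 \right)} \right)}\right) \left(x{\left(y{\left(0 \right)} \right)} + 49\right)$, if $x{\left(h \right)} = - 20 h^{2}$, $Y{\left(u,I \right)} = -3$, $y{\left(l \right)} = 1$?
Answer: $-6989$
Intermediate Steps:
$\left(-250 + O{\left(Y{\left(-5,6 \right)} \right)}\right) \left(x{\left(y{\left(0 \right)} \right)} + 49\right) = \left(-250 + \left(-3\right)^{2}\right) \left(- 20 \cdot 1^{2} + 49\right) = \left(-250 + 9\right) \left(\left(-20\right) 1 + 49\right) = - 241 \left(-20 + 49\right) = \left(-241\right) 29 = -6989$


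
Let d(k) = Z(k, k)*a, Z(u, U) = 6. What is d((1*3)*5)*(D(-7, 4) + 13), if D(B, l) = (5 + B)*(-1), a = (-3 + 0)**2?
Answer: 810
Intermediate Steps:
a = 9 (a = (-3)**2 = 9)
D(B, l) = -5 - B
d(k) = 54 (d(k) = 6*9 = 54)
d((1*3)*5)*(D(-7, 4) + 13) = 54*((-5 - 1*(-7)) + 13) = 54*((-5 + 7) + 13) = 54*(2 + 13) = 54*15 = 810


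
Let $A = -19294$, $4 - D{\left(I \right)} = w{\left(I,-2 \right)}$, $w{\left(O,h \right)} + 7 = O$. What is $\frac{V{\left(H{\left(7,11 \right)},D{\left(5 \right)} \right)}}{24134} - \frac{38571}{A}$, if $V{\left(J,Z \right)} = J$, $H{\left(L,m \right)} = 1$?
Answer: $\frac{21156632}{10582759} \approx 1.9992$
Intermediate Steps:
$w{\left(O,h \right)} = -7 + O$
$D{\left(I \right)} = 11 - I$ ($D{\left(I \right)} = 4 - \left(-7 + I\right) = 11 - I$)
$\frac{V{\left(H{\left(7,11 \right)},D{\left(5 \right)} \right)}}{24134} - \frac{38571}{A} = 1 \cdot \frac{1}{24134} - \frac{38571}{-19294} = 1 \cdot \frac{1}{24134} - - \frac{38571}{19294} = \frac{1}{24134} + \frac{38571}{19294} = \frac{21156632}{10582759}$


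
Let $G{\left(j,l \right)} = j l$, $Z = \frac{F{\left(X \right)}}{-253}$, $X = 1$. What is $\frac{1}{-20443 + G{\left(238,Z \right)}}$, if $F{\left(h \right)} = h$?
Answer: $- \frac{253}{5172317} \approx -4.8914 \cdot 10^{-5}$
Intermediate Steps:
$Z = - \frac{1}{253}$ ($Z = 1 \frac{1}{-253} = 1 \left(- \frac{1}{253}\right) = - \frac{1}{253} \approx -0.0039526$)
$\frac{1}{-20443 + G{\left(238,Z \right)}} = \frac{1}{-20443 + 238 \left(- \frac{1}{253}\right)} = \frac{1}{-20443 - \frac{238}{253}} = \frac{1}{- \frac{5172317}{253}} = - \frac{253}{5172317}$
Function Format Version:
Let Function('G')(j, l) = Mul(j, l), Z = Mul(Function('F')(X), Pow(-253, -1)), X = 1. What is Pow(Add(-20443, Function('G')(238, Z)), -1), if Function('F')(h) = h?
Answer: Rational(-253, 5172317) ≈ -4.8914e-5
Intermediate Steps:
Z = Rational(-1, 253) (Z = Mul(1, Pow(-253, -1)) = Mul(1, Rational(-1, 253)) = Rational(-1, 253) ≈ -0.0039526)
Pow(Add(-20443, Function('G')(238, Z)), -1) = Pow(Add(-20443, Mul(238, Rational(-1, 253))), -1) = Pow(Add(-20443, Rational(-238, 253)), -1) = Pow(Rational(-5172317, 253), -1) = Rational(-253, 5172317)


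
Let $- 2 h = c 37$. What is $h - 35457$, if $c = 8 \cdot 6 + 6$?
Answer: $-36456$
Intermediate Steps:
$c = 54$ ($c = 48 + 6 = 54$)
$h = -999$ ($h = - \frac{54 \cdot 37}{2} = \left(- \frac{1}{2}\right) 1998 = -999$)
$h - 35457 = -999 - 35457 = -36456$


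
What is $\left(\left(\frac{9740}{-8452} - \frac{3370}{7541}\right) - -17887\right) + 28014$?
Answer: $\frac{731367155688}{15934133} \approx 45899.0$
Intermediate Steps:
$\left(\left(\frac{9740}{-8452} - \frac{3370}{7541}\right) - -17887\right) + 28014 = \left(\left(9740 \left(- \frac{1}{8452}\right) - \frac{3370}{7541}\right) + 17887\right) + 28014 = \left(\left(- \frac{2435}{2113} - \frac{3370}{7541}\right) + 17887\right) + 28014 = \left(- \frac{25483145}{15934133} + 17887\right) + 28014 = \frac{284988353826}{15934133} + 28014 = \frac{731367155688}{15934133}$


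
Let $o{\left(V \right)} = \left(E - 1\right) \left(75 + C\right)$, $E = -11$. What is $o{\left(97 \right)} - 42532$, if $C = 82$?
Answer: $-44416$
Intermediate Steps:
$o{\left(V \right)} = -1884$ ($o{\left(V \right)} = \left(-11 - 1\right) \left(75 + 82\right) = \left(-12\right) 157 = -1884$)
$o{\left(97 \right)} - 42532 = -1884 - 42532 = -44416$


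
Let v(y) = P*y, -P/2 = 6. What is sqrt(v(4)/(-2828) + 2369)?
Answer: sqrt(1184150765)/707 ≈ 48.673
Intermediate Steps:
P = -12 (P = -2*6 = -12)
v(y) = -12*y
sqrt(v(4)/(-2828) + 2369) = sqrt(-12*4/(-2828) + 2369) = sqrt(-48*(-1/2828) + 2369) = sqrt(12/707 + 2369) = sqrt(1674895/707) = sqrt(1184150765)/707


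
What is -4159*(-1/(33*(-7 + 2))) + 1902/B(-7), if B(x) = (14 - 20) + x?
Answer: -367897/2145 ≈ -171.51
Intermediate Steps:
B(x) = -6 + x
-4159*(-1/(33*(-7 + 2))) + 1902/B(-7) = -4159*(-1/(33*(-7 + 2))) + 1902/(-6 - 7) = -4159/((-5*(-33))) + 1902/(-13) = -4159/165 + 1902*(-1/13) = -4159*1/165 - 1902/13 = -4159/165 - 1902/13 = -367897/2145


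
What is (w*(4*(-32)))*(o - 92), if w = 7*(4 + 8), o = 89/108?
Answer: 8822912/9 ≈ 9.8032e+5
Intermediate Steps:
o = 89/108 (o = 89*(1/108) = 89/108 ≈ 0.82407)
w = 84 (w = 7*12 = 84)
(w*(4*(-32)))*(o - 92) = (84*(4*(-32)))*(89/108 - 92) = (84*(-128))*(-9847/108) = -10752*(-9847/108) = 8822912/9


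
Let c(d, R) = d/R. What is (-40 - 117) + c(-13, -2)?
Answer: -301/2 ≈ -150.50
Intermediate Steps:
(-40 - 117) + c(-13, -2) = (-40 - 117) - 13/(-2) = -157 - 13*(-½) = -157 + 13/2 = -301/2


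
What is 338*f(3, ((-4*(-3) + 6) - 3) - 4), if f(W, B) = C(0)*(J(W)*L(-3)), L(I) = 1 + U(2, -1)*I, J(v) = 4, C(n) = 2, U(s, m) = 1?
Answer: -5408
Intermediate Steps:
L(I) = 1 + I (L(I) = 1 + 1*I = 1 + I)
f(W, B) = -16 (f(W, B) = 2*(4*(1 - 3)) = 2*(4*(-2)) = 2*(-8) = -16)
338*f(3, ((-4*(-3) + 6) - 3) - 4) = 338*(-16) = -5408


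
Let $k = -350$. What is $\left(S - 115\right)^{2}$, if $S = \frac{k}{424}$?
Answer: $\frac{602948025}{44944} \approx 13416.0$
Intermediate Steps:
$S = - \frac{175}{212}$ ($S = - \frac{350}{424} = \left(-350\right) \frac{1}{424} = - \frac{175}{212} \approx -0.82547$)
$\left(S - 115\right)^{2} = \left(- \frac{175}{212} - 115\right)^{2} = \left(- \frac{24555}{212}\right)^{2} = \frac{602948025}{44944}$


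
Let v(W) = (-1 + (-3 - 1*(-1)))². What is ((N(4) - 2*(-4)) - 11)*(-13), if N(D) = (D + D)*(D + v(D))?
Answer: -1313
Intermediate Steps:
v(W) = 9 (v(W) = (-1 + (-3 + 1))² = (-1 - 2)² = (-3)² = 9)
N(D) = 2*D*(9 + D) (N(D) = (D + D)*(D + 9) = (2*D)*(9 + D) = 2*D*(9 + D))
((N(4) - 2*(-4)) - 11)*(-13) = ((2*4*(9 + 4) - 2*(-4)) - 11)*(-13) = ((2*4*13 - 1*(-8)) - 11)*(-13) = ((104 + 8) - 11)*(-13) = (112 - 11)*(-13) = 101*(-13) = -1313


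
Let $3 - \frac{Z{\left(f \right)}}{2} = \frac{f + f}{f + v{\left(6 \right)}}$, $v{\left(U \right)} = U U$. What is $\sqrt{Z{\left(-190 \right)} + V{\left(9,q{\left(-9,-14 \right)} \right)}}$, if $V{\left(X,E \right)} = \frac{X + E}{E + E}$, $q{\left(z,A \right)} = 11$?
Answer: $\frac{2 \sqrt{2926}}{77} \approx 1.405$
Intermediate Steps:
$v{\left(U \right)} = U^{2}$
$Z{\left(f \right)} = 6 - \frac{4 f}{36 + f}$ ($Z{\left(f \right)} = 6 - 2 \frac{f + f}{f + 6^{2}} = 6 - 2 \frac{2 f}{f + 36} = 6 - 2 \frac{2 f}{36 + f} = 6 - \frac{4 f}{36 + f}$)
$V{\left(X,E \right)} = \frac{E + X}{2 E}$
$\sqrt{Z{\left(-190 \right)} + V{\left(9,q{\left(-9,-14 \right)} \right)}} = \sqrt{\frac{2 \left(108 - 190\right)}{36 - 190} + \frac{11 + 9}{2 \cdot 11}} = \sqrt{2 \frac{1}{-154} \left(-82\right) + \frac{1}{2} \cdot \frac{1}{11} \cdot 20} = \sqrt{2 \left(- \frac{1}{154}\right) \left(-82\right) + \frac{10}{11}} = \sqrt{\frac{82}{77} + \frac{10}{11}} = \sqrt{\frac{152}{77}} = \frac{2 \sqrt{2926}}{77}$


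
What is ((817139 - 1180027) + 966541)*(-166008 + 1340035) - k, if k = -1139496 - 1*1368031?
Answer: 708707428158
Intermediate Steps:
k = -2507527 (k = -1139496 - 1368031 = -2507527)
((817139 - 1180027) + 966541)*(-166008 + 1340035) - k = ((817139 - 1180027) + 966541)*(-166008 + 1340035) - 1*(-2507527) = (-362888 + 966541)*1174027 + 2507527 = 603653*1174027 + 2507527 = 708704920631 + 2507527 = 708707428158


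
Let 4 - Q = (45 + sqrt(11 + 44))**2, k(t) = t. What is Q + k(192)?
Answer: 196 - (45 + sqrt(55))**2 ≈ -2551.5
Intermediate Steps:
Q = 4 - (45 + sqrt(55))**2 (Q = 4 - (45 + sqrt(11 + 44))**2 = 4 - (45 + sqrt(55))**2 ≈ -2743.5)
Q + k(192) = (4 - (45 + sqrt(55))**2) + 192 = 196 - (45 + sqrt(55))**2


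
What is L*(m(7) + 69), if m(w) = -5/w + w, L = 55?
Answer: 28985/7 ≈ 4140.7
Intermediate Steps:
m(w) = w - 5/w
L*(m(7) + 69) = 55*((7 - 5/7) + 69) = 55*(44/7 + 69) = 55*(527/7) = 28985/7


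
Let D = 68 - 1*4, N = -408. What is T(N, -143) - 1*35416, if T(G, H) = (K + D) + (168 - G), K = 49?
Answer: -34727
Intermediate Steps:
D = 64 (D = 68 - 4 = 64)
T(G, H) = 281 - G (T(G, H) = (49 + 64) + (168 - G) = 113 + (168 - G) = 281 - G)
T(N, -143) - 1*35416 = (281 - 1*(-408)) - 1*35416 = (281 + 408) - 35416 = 689 - 35416 = -34727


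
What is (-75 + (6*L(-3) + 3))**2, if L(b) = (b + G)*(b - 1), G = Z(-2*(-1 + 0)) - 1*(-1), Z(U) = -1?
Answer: 0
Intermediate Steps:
G = 0 (G = -1 - 1*(-1) = -1 + 1 = 0)
L(b) = b*(-1 + b) (L(b) = (b + 0)*(b - 1) = b*(-1 + b))
(-75 + (6*L(-3) + 3))**2 = (-75 + (6*(-3*(-1 - 3)) + 3))**2 = (-75 + (6*(-3*(-4)) + 3))**2 = (-75 + (6*12 + 3))**2 = (-75 + (72 + 3))**2 = (-75 + 75)**2 = 0**2 = 0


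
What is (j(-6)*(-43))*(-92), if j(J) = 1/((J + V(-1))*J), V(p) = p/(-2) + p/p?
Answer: 3956/27 ≈ 146.52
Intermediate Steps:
V(p) = 1 - p/2 (V(p) = p*(-½) + 1 = -p/2 + 1 = 1 - p/2)
j(J) = 1/(J*(3/2 + J)) (j(J) = 1/((J + (1 - ½*(-1)))*J) = 1/((J + (1 + ½))*J) = 1/((J + 3/2)*J) = 1/((3/2 + J)*J) = 1/(J*(3/2 + J)))
(j(-6)*(-43))*(-92) = ((2/(-6*(3 + 2*(-6))))*(-43))*(-92) = ((2*(-⅙)/(3 - 12))*(-43))*(-92) = ((2*(-⅙)/(-9))*(-43))*(-92) = ((2*(-⅙)*(-⅑))*(-43))*(-92) = ((1/27)*(-43))*(-92) = -43/27*(-92) = 3956/27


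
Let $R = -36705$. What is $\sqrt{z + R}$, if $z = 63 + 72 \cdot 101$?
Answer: $i \sqrt{29370} \approx 171.38 i$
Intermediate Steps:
$z = 7335$ ($z = 63 + 7272 = 7335$)
$\sqrt{z + R} = \sqrt{7335 - 36705} = \sqrt{-29370} = i \sqrt{29370}$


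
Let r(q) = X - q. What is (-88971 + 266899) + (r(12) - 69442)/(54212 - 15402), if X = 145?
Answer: 6905316371/38810 ≈ 1.7793e+5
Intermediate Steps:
r(q) = 145 - q
(-88971 + 266899) + (r(12) - 69442)/(54212 - 15402) = (-88971 + 266899) + ((145 - 1*12) - 69442)/(54212 - 15402) = 177928 + ((145 - 12) - 69442)/38810 = 177928 + (133 - 69442)*(1/38810) = 177928 - 69309*1/38810 = 177928 - 69309/38810 = 6905316371/38810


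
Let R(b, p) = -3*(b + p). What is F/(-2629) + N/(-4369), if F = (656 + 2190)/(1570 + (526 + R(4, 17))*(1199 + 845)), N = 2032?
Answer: -2532019967375/5444078777071 ≈ -0.46510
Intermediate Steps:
R(b, p) = -3*b - 3*p
F = 1423/473971 (F = (656 + 2190)/(1570 + (526 + (-3*4 - 3*17))*(1199 + 845)) = 2846/(1570 + (526 + (-12 - 51))*2044) = 2846/(1570 + (526 - 63)*2044) = 2846/(1570 + 463*2044) = 2846/(1570 + 946372) = 2846/947942 = 2846*(1/947942) = 1423/473971 ≈ 0.0030023)
F/(-2629) + N/(-4369) = (1423/473971)/(-2629) + 2032/(-4369) = (1423/473971)*(-1/2629) + 2032*(-1/4369) = -1423/1246069759 - 2032/4369 = -2532019967375/5444078777071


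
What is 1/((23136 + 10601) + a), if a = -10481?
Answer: 1/23256 ≈ 4.3000e-5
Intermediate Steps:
1/((23136 + 10601) + a) = 1/((23136 + 10601) - 10481) = 1/(33737 - 10481) = 1/23256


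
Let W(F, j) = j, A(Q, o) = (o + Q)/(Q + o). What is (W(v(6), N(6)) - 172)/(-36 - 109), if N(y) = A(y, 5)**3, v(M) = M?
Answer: 171/145 ≈ 1.1793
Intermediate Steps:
A(Q, o) = 1 (A(Q, o) = (Q + o)/(Q + o) = 1)
N(y) = 1 (N(y) = 1**3 = 1)
(W(v(6), N(6)) - 172)/(-36 - 109) = (1 - 172)/(-36 - 109) = -171/(-145) = -171*(-1/145) = 171/145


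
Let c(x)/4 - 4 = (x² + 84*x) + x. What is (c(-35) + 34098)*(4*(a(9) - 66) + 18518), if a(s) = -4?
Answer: 494505132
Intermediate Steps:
c(x) = 16 + 4*x² + 340*x (c(x) = 16 + 4*((x² + 84*x) + x) = 16 + 4*(x² + 85*x) = 16 + (4*x² + 340*x) = 16 + 4*x² + 340*x)
(c(-35) + 34098)*(4*(a(9) - 66) + 18518) = ((16 + 4*(-35)² + 340*(-35)) + 34098)*(4*(-4 - 66) + 18518) = ((16 + 4*1225 - 11900) + 34098)*(4*(-70) + 18518) = ((16 + 4900 - 11900) + 34098)*(-280 + 18518) = (-6984 + 34098)*18238 = 27114*18238 = 494505132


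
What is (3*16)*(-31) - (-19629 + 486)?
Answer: 17655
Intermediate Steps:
(3*16)*(-31) - (-19629 + 486) = 48*(-31) - 1*(-19143) = -1488 + 19143 = 17655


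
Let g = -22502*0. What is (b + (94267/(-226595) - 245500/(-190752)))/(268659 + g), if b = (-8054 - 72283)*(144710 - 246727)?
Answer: 88562035459369563869/2903092175775240 ≈ 30506.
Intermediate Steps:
b = 8195739729 (b = -80337*(-102017) = 8195739729)
g = 0
(b + (94267/(-226595) - 245500/(-190752)))/(268659 + g) = (8195739729 + (94267/(-226595) - 245500/(-190752)))/(268659 + 0) = (8195739729 + (94267*(-1/226595) - 245500*(-1/190752)))/268659 = (8195739729 + (-94267/226595 + 61375/47688))*(1/268659) = (8195739729 + 9411863429/10805862360)*(1/268659) = (88562035459369563869/10805862360)*(1/268659) = 88562035459369563869/2903092175775240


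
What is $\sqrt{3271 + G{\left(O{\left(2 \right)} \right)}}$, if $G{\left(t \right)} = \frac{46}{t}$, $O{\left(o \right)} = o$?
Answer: $3 \sqrt{366} \approx 57.393$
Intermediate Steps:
$\sqrt{3271 + G{\left(O{\left(2 \right)} \right)}} = \sqrt{3271 + \frac{46}{2}} = \sqrt{3271 + 46 \cdot \frac{1}{2}} = \sqrt{3271 + 23} = \sqrt{3294} = 3 \sqrt{366}$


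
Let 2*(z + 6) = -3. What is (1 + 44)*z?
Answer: -675/2 ≈ -337.50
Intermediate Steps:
z = -15/2 (z = -6 + (½)*(-3) = -6 - 3/2 = -15/2 ≈ -7.5000)
(1 + 44)*z = (1 + 44)*(-15/2) = 45*(-15/2) = -675/2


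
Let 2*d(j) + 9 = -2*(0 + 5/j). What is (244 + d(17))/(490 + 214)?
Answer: 8133/23936 ≈ 0.33978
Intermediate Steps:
d(j) = -9/2 - 5/j (d(j) = -9/2 + (-2*(0 + 5/j))/2 = -9/2 + (-10/j)/2 = -9/2 - 5/j)
(244 + d(17))/(490 + 214) = (244 + (-9/2 - 5/17))/(490 + 214) = (244 + (-9/2 - 5*1/17))/704 = (244 + (-9/2 - 5/17))*(1/704) = (244 - 163/34)*(1/704) = (8133/34)*(1/704) = 8133/23936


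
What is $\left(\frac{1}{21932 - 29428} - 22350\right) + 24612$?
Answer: $\frac{16955951}{7496} \approx 2262.0$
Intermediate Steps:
$\left(\frac{1}{21932 - 29428} - 22350\right) + 24612 = \left(\frac{1}{-7496} - 22350\right) + 24612 = \left(- \frac{1}{7496} - 22350\right) + 24612 = - \frac{167535601}{7496} + 24612 = \frac{16955951}{7496}$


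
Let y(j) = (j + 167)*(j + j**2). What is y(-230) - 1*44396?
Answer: -3362606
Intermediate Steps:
y(j) = (167 + j)*(j + j**2)
y(-230) - 1*44396 = -230*(167 + (-230)**2 + 168*(-230)) - 1*44396 = -230*(167 + 52900 - 38640) - 44396 = -230*14427 - 44396 = -3318210 - 44396 = -3362606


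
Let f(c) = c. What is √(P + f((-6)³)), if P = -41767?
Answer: I*√41983 ≈ 204.9*I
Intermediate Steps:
√(P + f((-6)³)) = √(-41767 + (-6)³) = √(-41767 - 216) = √(-41983) = I*√41983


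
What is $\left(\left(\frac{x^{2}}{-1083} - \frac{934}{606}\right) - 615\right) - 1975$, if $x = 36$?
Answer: $- \frac{283601453}{109383} \approx -2592.7$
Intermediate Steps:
$\left(\left(\frac{x^{2}}{-1083} - \frac{934}{606}\right) - 615\right) - 1975 = \left(\left(\frac{36^{2}}{-1083} - \frac{934}{606}\right) - 615\right) - 1975 = \left(\left(1296 \left(- \frac{1}{1083}\right) - \frac{467}{303}\right) - 615\right) - 1975 = \left(\left(- \frac{432}{361} - \frac{467}{303}\right) - 615\right) - 1975 = \left(- \frac{299483}{109383} - 615\right) - 1975 = - \frac{67570028}{109383} - 1975 = - \frac{283601453}{109383}$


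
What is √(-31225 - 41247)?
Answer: 2*I*√18118 ≈ 269.21*I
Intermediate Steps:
√(-31225 - 41247) = √(-72472) = 2*I*√18118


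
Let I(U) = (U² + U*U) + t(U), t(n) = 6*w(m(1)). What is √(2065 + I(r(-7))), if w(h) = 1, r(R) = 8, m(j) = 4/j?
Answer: √2199 ≈ 46.893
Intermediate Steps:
t(n) = 6 (t(n) = 6*1 = 6)
I(U) = 6 + 2*U² (I(U) = (U² + U*U) + 6 = (U² + U²) + 6 = 2*U² + 6 = 6 + 2*U²)
√(2065 + I(r(-7))) = √(2065 + (6 + 2*8²)) = √(2065 + (6 + 2*64)) = √(2065 + (6 + 128)) = √(2065 + 134) = √2199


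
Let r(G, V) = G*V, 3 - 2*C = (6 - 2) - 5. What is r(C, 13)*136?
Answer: 3536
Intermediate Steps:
C = 2 (C = 3/2 - ((6 - 2) - 5)/2 = 3/2 - (4 - 5)/2 = 3/2 - 1/2*(-1) = 3/2 + 1/2 = 2)
r(C, 13)*136 = (2*13)*136 = 26*136 = 3536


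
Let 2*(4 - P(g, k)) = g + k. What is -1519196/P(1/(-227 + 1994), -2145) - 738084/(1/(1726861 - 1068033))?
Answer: -924971411365294932/1902175 ≈ -4.8627e+11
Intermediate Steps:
P(g, k) = 4 - g/2 - k/2 (P(g, k) = 4 - (g + k)/2 = 4 + (-g/2 - k/2) = 4 - g/2 - k/2)
-1519196/P(1/(-227 + 1994), -2145) - 738084/(1/(1726861 - 1068033)) = -1519196/(4 - 1/(2*(-227 + 1994)) - 1/2*(-2145)) - 738084/(1/(1726861 - 1068033)) = -1519196/(4 - 1/2/1767 + 2145/2) - 738084/(1/658828) = -1519196/(4 - 1/2*1/1767 + 2145/2) - 738084/1/658828 = -1519196/(4 - 1/3534 + 2145/2) - 738084*658828 = -1519196/1902175/1767 - 486270405552 = -1519196*1767/1902175 - 486270405552 = -2684419332/1902175 - 486270405552 = -924971411365294932/1902175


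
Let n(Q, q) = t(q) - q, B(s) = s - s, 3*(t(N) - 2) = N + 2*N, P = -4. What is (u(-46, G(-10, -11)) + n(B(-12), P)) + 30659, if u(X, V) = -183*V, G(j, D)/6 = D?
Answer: 42739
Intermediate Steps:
G(j, D) = 6*D
t(N) = 2 + N (t(N) = 2 + (N + 2*N)/3 = 2 + (3*N)/3 = 2 + N)
B(s) = 0
n(Q, q) = 2 (n(Q, q) = (2 + q) - q = 2)
(u(-46, G(-10, -11)) + n(B(-12), P)) + 30659 = (-1098*(-11) + 2) + 30659 = (-183*(-66) + 2) + 30659 = (12078 + 2) + 30659 = 12080 + 30659 = 42739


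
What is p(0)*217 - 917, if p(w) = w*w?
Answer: -917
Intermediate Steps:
p(w) = w²
p(0)*217 - 917 = 0²*217 - 917 = 0*217 - 917 = 0 - 917 = -917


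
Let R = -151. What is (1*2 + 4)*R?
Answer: -906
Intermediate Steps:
(1*2 + 4)*R = (1*2 + 4)*(-151) = (2 + 4)*(-151) = 6*(-151) = -906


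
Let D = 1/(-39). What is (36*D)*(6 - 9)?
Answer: 36/13 ≈ 2.7692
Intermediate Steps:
D = -1/39 ≈ -0.025641
(36*D)*(6 - 9) = (36*(-1/39))*(6 - 9) = -12/13*(-3) = 36/13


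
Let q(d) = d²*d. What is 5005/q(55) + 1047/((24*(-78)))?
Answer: -998941/1887600 ≈ -0.52921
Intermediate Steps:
q(d) = d³
5005/q(55) + 1047/((24*(-78))) = 5005/(55³) + 1047/((24*(-78))) = 5005/166375 + 1047/(-1872) = 5005*(1/166375) + 1047*(-1/1872) = 91/3025 - 349/624 = -998941/1887600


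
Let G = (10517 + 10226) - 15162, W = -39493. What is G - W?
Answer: 45074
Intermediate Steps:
G = 5581 (G = 20743 - 15162 = 5581)
G - W = 5581 - 1*(-39493) = 5581 + 39493 = 45074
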